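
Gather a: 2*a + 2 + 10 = 2*a + 12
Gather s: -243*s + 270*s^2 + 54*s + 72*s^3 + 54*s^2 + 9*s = 72*s^3 + 324*s^2 - 180*s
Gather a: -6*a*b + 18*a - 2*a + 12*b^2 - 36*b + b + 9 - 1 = a*(16 - 6*b) + 12*b^2 - 35*b + 8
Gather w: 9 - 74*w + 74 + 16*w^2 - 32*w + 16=16*w^2 - 106*w + 99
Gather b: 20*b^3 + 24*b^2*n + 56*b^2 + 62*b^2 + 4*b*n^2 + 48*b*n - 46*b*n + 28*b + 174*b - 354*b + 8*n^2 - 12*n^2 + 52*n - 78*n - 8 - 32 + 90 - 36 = 20*b^3 + b^2*(24*n + 118) + b*(4*n^2 + 2*n - 152) - 4*n^2 - 26*n + 14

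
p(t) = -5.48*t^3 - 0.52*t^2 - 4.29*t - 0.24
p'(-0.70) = -11.62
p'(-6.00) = -589.89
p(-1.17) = 12.84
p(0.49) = -3.11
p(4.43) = -505.87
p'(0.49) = -8.75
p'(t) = -16.44*t^2 - 1.04*t - 4.29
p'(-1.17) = -25.58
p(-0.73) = 4.75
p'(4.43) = -331.53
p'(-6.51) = -694.25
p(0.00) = -0.24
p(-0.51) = 2.54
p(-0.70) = 4.39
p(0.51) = -3.29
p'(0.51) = -9.10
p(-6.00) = 1190.46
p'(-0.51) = -8.04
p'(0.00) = -4.29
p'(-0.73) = -12.29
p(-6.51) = 1517.55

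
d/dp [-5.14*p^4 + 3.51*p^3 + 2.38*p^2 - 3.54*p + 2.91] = -20.56*p^3 + 10.53*p^2 + 4.76*p - 3.54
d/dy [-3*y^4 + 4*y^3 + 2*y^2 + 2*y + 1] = -12*y^3 + 12*y^2 + 4*y + 2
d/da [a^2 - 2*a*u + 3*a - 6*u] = 2*a - 2*u + 3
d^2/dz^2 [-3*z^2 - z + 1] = -6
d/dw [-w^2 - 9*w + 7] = -2*w - 9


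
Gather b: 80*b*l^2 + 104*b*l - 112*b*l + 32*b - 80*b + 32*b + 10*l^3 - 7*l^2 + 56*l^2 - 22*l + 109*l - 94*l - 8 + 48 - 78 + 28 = b*(80*l^2 - 8*l - 16) + 10*l^3 + 49*l^2 - 7*l - 10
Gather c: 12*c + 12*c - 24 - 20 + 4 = 24*c - 40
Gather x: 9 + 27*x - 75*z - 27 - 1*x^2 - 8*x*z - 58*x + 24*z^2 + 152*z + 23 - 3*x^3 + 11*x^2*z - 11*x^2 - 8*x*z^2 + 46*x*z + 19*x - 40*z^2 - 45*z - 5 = -3*x^3 + x^2*(11*z - 12) + x*(-8*z^2 + 38*z - 12) - 16*z^2 + 32*z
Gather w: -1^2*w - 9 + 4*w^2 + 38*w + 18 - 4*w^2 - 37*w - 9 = 0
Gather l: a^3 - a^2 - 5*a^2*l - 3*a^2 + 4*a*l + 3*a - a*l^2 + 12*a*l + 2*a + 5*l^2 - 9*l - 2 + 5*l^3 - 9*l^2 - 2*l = a^3 - 4*a^2 + 5*a + 5*l^3 + l^2*(-a - 4) + l*(-5*a^2 + 16*a - 11) - 2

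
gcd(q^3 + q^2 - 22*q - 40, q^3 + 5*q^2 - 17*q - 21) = 1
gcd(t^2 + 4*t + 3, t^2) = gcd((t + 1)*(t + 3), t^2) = 1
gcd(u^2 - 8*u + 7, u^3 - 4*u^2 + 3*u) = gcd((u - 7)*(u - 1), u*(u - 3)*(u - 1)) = u - 1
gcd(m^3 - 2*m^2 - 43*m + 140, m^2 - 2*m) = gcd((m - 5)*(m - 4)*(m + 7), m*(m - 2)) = 1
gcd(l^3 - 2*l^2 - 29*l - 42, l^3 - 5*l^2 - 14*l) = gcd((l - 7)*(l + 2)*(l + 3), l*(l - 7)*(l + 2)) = l^2 - 5*l - 14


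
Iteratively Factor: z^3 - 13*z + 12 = (z - 3)*(z^2 + 3*z - 4) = (z - 3)*(z + 4)*(z - 1)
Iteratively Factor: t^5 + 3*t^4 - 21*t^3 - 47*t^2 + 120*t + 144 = (t - 3)*(t^4 + 6*t^3 - 3*t^2 - 56*t - 48) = (t - 3)^2*(t^3 + 9*t^2 + 24*t + 16) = (t - 3)^2*(t + 4)*(t^2 + 5*t + 4) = (t - 3)^2*(t + 4)^2*(t + 1)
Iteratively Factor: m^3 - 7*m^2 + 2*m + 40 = (m + 2)*(m^2 - 9*m + 20) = (m - 4)*(m + 2)*(m - 5)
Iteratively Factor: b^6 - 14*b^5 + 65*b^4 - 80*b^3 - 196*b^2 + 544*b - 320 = (b - 1)*(b^5 - 13*b^4 + 52*b^3 - 28*b^2 - 224*b + 320) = (b - 4)*(b - 1)*(b^4 - 9*b^3 + 16*b^2 + 36*b - 80) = (b - 4)*(b - 2)*(b - 1)*(b^3 - 7*b^2 + 2*b + 40) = (b - 4)^2*(b - 2)*(b - 1)*(b^2 - 3*b - 10) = (b - 4)^2*(b - 2)*(b - 1)*(b + 2)*(b - 5)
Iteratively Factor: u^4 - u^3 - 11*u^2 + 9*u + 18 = (u + 3)*(u^3 - 4*u^2 + u + 6) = (u - 2)*(u + 3)*(u^2 - 2*u - 3) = (u - 3)*(u - 2)*(u + 3)*(u + 1)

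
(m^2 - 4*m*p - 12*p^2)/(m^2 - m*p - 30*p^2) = (m + 2*p)/(m + 5*p)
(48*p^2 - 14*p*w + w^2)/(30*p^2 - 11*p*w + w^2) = (8*p - w)/(5*p - w)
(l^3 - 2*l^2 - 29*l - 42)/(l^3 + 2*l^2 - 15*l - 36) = (l^2 - 5*l - 14)/(l^2 - l - 12)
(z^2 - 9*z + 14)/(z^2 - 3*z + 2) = (z - 7)/(z - 1)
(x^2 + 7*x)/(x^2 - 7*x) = (x + 7)/(x - 7)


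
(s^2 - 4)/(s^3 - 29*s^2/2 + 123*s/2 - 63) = 2*(s^2 - 4)/(2*s^3 - 29*s^2 + 123*s - 126)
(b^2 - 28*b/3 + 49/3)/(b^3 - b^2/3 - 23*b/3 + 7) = (b - 7)/(b^2 + 2*b - 3)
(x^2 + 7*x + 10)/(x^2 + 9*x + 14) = (x + 5)/(x + 7)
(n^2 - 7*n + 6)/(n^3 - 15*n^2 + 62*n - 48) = 1/(n - 8)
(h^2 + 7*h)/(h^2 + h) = (h + 7)/(h + 1)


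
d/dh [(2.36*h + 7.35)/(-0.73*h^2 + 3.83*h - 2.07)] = (1.7228*h^2 + 10.731*h - 33.0357)/(0.5329*h^4 - 5.5918*h^3 + 17.6911*h^2 - 15.8562*h + 4.2849)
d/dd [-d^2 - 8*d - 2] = -2*d - 8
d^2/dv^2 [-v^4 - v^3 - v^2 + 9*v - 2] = -12*v^2 - 6*v - 2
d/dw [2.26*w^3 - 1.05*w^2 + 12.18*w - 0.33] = 6.78*w^2 - 2.1*w + 12.18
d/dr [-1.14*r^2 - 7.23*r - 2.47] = -2.28*r - 7.23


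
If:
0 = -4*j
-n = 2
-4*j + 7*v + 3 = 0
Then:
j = 0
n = -2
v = -3/7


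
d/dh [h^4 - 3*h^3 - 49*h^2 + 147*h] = 4*h^3 - 9*h^2 - 98*h + 147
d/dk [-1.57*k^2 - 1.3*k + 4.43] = -3.14*k - 1.3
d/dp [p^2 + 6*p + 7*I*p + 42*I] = 2*p + 6 + 7*I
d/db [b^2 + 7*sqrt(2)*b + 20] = 2*b + 7*sqrt(2)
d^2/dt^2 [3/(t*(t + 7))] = 6*(t^2 + t*(t + 7) + (t + 7)^2)/(t^3*(t + 7)^3)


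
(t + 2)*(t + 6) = t^2 + 8*t + 12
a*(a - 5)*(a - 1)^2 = a^4 - 7*a^3 + 11*a^2 - 5*a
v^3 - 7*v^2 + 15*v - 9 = (v - 3)^2*(v - 1)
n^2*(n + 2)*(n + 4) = n^4 + 6*n^3 + 8*n^2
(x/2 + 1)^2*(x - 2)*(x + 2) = x^4/4 + x^3 - 4*x - 4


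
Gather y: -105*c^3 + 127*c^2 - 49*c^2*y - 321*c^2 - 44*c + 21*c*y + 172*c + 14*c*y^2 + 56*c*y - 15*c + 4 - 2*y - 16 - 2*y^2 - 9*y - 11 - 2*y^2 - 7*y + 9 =-105*c^3 - 194*c^2 + 113*c + y^2*(14*c - 4) + y*(-49*c^2 + 77*c - 18) - 14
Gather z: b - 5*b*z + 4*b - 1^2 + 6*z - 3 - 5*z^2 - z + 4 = 5*b - 5*z^2 + z*(5 - 5*b)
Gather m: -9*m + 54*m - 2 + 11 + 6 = 45*m + 15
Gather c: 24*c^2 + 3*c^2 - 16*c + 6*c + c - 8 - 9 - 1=27*c^2 - 9*c - 18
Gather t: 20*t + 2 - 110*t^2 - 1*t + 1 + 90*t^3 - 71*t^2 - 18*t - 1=90*t^3 - 181*t^2 + t + 2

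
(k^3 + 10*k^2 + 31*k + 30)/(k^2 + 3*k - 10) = (k^2 + 5*k + 6)/(k - 2)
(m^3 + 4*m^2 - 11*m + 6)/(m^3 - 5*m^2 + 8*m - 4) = (m^2 + 5*m - 6)/(m^2 - 4*m + 4)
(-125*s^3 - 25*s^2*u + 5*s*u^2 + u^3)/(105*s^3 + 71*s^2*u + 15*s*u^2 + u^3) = (-25*s^2 + u^2)/(21*s^2 + 10*s*u + u^2)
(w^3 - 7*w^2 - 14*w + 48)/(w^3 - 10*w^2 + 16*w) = (w + 3)/w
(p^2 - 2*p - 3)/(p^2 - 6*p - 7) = (p - 3)/(p - 7)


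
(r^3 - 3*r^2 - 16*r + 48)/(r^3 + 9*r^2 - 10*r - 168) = (r^2 + r - 12)/(r^2 + 13*r + 42)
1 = 1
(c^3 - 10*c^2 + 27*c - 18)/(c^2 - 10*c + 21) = (c^2 - 7*c + 6)/(c - 7)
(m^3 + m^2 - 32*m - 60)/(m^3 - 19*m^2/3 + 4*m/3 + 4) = 3*(m^2 + 7*m + 10)/(3*m^2 - m - 2)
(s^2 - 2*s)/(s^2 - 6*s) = (s - 2)/(s - 6)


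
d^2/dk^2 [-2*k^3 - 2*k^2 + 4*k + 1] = -12*k - 4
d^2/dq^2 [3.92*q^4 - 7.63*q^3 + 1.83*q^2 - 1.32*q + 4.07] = 47.04*q^2 - 45.78*q + 3.66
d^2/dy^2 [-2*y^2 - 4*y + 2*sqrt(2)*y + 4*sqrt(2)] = -4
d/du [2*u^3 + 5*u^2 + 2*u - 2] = 6*u^2 + 10*u + 2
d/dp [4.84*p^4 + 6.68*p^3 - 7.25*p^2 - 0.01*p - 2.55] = 19.36*p^3 + 20.04*p^2 - 14.5*p - 0.01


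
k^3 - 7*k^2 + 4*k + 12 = (k - 6)*(k - 2)*(k + 1)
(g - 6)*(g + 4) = g^2 - 2*g - 24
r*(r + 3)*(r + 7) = r^3 + 10*r^2 + 21*r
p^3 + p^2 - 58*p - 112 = (p - 8)*(p + 2)*(p + 7)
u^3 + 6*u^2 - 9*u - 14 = (u - 2)*(u + 1)*(u + 7)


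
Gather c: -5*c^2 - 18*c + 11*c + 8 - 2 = -5*c^2 - 7*c + 6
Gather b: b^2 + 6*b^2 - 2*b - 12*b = 7*b^2 - 14*b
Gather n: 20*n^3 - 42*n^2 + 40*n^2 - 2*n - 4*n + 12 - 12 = 20*n^3 - 2*n^2 - 6*n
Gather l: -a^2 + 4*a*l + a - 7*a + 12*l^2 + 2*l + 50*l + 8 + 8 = -a^2 - 6*a + 12*l^2 + l*(4*a + 52) + 16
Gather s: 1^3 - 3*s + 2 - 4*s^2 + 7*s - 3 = -4*s^2 + 4*s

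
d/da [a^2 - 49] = 2*a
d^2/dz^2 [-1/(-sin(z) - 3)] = (3*sin(z) + cos(z)^2 + 1)/(sin(z) + 3)^3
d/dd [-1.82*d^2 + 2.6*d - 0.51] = 2.6 - 3.64*d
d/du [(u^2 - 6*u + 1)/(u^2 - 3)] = 2*(3*u^2 - 4*u + 9)/(u^4 - 6*u^2 + 9)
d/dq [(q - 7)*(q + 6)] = 2*q - 1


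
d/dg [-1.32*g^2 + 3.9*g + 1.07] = 3.9 - 2.64*g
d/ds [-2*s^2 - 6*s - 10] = -4*s - 6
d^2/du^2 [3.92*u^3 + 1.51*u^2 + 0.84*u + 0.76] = 23.52*u + 3.02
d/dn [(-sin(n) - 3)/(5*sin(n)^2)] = (sin(n) + 6)*cos(n)/(5*sin(n)^3)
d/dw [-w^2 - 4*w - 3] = -2*w - 4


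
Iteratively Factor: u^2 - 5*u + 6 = (u - 2)*(u - 3)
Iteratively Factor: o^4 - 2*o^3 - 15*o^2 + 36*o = (o - 3)*(o^3 + o^2 - 12*o) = o*(o - 3)*(o^2 + o - 12) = o*(o - 3)^2*(o + 4)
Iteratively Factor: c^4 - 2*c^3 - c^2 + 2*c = (c - 1)*(c^3 - c^2 - 2*c) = (c - 2)*(c - 1)*(c^2 + c) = (c - 2)*(c - 1)*(c + 1)*(c)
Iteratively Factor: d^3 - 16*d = (d - 4)*(d^2 + 4*d) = d*(d - 4)*(d + 4)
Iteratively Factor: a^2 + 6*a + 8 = (a + 4)*(a + 2)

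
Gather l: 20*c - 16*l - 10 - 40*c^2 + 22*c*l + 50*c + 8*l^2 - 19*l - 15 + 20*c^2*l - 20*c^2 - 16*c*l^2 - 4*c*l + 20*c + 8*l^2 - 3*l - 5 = -60*c^2 + 90*c + l^2*(16 - 16*c) + l*(20*c^2 + 18*c - 38) - 30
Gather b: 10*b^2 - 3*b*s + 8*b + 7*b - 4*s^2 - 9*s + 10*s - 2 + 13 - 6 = 10*b^2 + b*(15 - 3*s) - 4*s^2 + s + 5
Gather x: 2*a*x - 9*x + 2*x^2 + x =2*x^2 + x*(2*a - 8)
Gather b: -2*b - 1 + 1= -2*b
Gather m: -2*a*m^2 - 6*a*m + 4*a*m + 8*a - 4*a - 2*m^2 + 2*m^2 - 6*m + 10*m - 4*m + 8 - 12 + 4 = -2*a*m^2 - 2*a*m + 4*a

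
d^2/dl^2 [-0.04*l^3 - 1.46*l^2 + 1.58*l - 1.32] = -0.24*l - 2.92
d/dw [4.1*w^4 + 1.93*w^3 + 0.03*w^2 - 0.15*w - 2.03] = 16.4*w^3 + 5.79*w^2 + 0.06*w - 0.15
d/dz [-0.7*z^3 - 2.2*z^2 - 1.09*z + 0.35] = -2.1*z^2 - 4.4*z - 1.09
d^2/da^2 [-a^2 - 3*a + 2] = -2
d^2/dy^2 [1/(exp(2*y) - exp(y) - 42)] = ((1 - 4*exp(y))*(-exp(2*y) + exp(y) + 42) - 2*(2*exp(y) - 1)^2*exp(y))*exp(y)/(-exp(2*y) + exp(y) + 42)^3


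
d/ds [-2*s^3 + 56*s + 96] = 56 - 6*s^2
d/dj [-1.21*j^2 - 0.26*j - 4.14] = -2.42*j - 0.26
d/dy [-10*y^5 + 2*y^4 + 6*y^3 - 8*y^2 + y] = -50*y^4 + 8*y^3 + 18*y^2 - 16*y + 1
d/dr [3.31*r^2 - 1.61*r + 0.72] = 6.62*r - 1.61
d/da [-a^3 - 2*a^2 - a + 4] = -3*a^2 - 4*a - 1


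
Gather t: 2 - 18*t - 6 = -18*t - 4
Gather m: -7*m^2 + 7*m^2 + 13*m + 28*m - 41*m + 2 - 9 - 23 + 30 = 0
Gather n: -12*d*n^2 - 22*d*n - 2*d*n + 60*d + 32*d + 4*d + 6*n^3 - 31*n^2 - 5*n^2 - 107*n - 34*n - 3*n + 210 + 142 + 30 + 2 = 96*d + 6*n^3 + n^2*(-12*d - 36) + n*(-24*d - 144) + 384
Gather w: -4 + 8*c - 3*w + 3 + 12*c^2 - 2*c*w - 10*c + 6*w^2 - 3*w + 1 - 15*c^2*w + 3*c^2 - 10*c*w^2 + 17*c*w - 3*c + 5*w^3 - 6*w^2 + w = 15*c^2 - 10*c*w^2 - 5*c + 5*w^3 + w*(-15*c^2 + 15*c - 5)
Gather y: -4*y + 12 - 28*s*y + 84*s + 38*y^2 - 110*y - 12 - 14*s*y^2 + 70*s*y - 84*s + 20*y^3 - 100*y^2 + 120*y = 20*y^3 + y^2*(-14*s - 62) + y*(42*s + 6)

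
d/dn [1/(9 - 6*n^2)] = 4*n/(3*(2*n^2 - 3)^2)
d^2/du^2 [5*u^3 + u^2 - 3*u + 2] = 30*u + 2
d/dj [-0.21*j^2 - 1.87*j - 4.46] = -0.42*j - 1.87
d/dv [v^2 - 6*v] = 2*v - 6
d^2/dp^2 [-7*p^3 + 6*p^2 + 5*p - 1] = 12 - 42*p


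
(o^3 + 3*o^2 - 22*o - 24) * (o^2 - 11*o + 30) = o^5 - 8*o^4 - 25*o^3 + 308*o^2 - 396*o - 720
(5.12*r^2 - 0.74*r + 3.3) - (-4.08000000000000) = 5.12*r^2 - 0.74*r + 7.38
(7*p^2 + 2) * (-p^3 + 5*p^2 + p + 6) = -7*p^5 + 35*p^4 + 5*p^3 + 52*p^2 + 2*p + 12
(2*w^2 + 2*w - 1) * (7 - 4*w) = -8*w^3 + 6*w^2 + 18*w - 7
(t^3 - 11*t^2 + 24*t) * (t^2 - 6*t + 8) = t^5 - 17*t^4 + 98*t^3 - 232*t^2 + 192*t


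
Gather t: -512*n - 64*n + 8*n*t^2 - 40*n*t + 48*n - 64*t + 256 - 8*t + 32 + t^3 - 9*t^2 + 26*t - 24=-528*n + t^3 + t^2*(8*n - 9) + t*(-40*n - 46) + 264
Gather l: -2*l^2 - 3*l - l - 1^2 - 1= -2*l^2 - 4*l - 2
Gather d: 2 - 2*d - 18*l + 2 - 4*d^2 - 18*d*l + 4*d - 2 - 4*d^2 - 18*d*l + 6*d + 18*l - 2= -8*d^2 + d*(8 - 36*l)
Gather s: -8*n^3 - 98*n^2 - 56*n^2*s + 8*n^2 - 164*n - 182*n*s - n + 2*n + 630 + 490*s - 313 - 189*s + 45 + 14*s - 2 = -8*n^3 - 90*n^2 - 163*n + s*(-56*n^2 - 182*n + 315) + 360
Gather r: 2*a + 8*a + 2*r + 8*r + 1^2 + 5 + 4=10*a + 10*r + 10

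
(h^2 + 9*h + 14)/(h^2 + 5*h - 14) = (h + 2)/(h - 2)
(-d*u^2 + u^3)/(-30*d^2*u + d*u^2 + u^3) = u*(-d + u)/(-30*d^2 + d*u + u^2)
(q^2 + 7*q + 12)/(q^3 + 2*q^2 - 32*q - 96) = (q + 3)/(q^2 - 2*q - 24)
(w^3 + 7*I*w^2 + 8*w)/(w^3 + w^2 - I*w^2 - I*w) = (w + 8*I)/(w + 1)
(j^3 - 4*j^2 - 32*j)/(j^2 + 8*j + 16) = j*(j - 8)/(j + 4)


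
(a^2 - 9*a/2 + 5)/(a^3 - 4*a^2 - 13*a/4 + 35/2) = 2*(a - 2)/(2*a^2 - 3*a - 14)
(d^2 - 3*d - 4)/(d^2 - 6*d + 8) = (d + 1)/(d - 2)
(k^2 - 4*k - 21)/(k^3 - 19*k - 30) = (k - 7)/(k^2 - 3*k - 10)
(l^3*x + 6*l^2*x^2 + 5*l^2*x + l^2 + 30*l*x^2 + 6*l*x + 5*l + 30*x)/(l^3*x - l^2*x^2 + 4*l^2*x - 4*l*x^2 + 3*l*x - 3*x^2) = (l^3*x + 6*l^2*x^2 + 5*l^2*x + l^2 + 30*l*x^2 + 6*l*x + 5*l + 30*x)/(x*(l^3 - l^2*x + 4*l^2 - 4*l*x + 3*l - 3*x))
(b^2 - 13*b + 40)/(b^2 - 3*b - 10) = (b - 8)/(b + 2)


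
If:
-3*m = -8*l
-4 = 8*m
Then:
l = -3/16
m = -1/2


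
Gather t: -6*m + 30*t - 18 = -6*m + 30*t - 18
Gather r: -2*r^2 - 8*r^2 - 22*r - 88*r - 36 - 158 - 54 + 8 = -10*r^2 - 110*r - 240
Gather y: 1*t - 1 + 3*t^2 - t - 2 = 3*t^2 - 3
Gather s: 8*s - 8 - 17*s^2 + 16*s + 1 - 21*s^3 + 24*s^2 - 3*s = -21*s^3 + 7*s^2 + 21*s - 7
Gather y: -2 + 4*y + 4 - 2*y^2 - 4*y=2 - 2*y^2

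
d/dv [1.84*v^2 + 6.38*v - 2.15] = 3.68*v + 6.38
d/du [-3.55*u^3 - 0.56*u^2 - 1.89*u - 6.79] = -10.65*u^2 - 1.12*u - 1.89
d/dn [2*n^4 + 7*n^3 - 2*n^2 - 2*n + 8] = 8*n^3 + 21*n^2 - 4*n - 2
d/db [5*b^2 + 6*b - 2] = 10*b + 6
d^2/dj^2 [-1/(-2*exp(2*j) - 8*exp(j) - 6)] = 2*(-(exp(j) + 1)*(exp(2*j) + 4*exp(j) + 3) + 2*(exp(j) + 2)^2*exp(j))*exp(j)/(exp(2*j) + 4*exp(j) + 3)^3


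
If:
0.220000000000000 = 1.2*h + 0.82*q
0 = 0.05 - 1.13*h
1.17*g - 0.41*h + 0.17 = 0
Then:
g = -0.13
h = 0.04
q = 0.20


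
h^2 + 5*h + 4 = (h + 1)*(h + 4)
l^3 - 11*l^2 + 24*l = l*(l - 8)*(l - 3)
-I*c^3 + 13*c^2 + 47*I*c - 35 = (c + 5*I)*(c + 7*I)*(-I*c + 1)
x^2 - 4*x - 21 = (x - 7)*(x + 3)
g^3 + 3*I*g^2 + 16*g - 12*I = (g - 2*I)*(g - I)*(g + 6*I)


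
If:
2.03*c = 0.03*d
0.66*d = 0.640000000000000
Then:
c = 0.01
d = 0.97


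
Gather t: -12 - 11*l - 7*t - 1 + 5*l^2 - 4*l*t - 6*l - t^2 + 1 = 5*l^2 - 17*l - t^2 + t*(-4*l - 7) - 12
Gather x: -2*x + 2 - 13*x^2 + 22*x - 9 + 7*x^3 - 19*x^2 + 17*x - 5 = 7*x^3 - 32*x^2 + 37*x - 12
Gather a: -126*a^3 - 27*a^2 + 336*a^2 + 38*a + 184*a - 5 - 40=-126*a^3 + 309*a^2 + 222*a - 45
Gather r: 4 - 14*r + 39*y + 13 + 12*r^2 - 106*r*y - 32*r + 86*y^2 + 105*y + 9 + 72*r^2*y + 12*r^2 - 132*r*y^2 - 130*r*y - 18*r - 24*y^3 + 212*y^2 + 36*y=r^2*(72*y + 24) + r*(-132*y^2 - 236*y - 64) - 24*y^3 + 298*y^2 + 180*y + 26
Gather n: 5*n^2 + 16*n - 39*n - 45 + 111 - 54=5*n^2 - 23*n + 12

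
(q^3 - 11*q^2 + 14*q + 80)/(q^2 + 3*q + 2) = (q^2 - 13*q + 40)/(q + 1)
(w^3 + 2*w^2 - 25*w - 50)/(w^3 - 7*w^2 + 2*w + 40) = (w + 5)/(w - 4)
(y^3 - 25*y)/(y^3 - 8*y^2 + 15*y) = (y + 5)/(y - 3)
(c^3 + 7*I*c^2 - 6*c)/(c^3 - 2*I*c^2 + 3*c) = (c + 6*I)/(c - 3*I)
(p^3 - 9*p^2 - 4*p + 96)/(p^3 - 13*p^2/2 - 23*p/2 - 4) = 2*(p^2 - p - 12)/(2*p^2 + 3*p + 1)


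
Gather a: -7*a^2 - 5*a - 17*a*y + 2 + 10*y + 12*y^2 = -7*a^2 + a*(-17*y - 5) + 12*y^2 + 10*y + 2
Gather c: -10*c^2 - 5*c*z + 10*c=-10*c^2 + c*(10 - 5*z)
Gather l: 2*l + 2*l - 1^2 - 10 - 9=4*l - 20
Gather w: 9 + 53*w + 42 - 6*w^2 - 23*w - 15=-6*w^2 + 30*w + 36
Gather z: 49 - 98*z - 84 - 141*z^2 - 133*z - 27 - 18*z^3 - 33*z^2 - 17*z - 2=-18*z^3 - 174*z^2 - 248*z - 64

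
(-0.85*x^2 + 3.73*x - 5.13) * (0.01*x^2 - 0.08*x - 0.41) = -0.0085*x^4 + 0.1053*x^3 - 0.00120000000000003*x^2 - 1.1189*x + 2.1033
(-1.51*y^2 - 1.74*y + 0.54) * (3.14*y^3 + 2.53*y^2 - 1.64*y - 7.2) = -4.7414*y^5 - 9.2839*y^4 - 0.230199999999999*y^3 + 15.0918*y^2 + 11.6424*y - 3.888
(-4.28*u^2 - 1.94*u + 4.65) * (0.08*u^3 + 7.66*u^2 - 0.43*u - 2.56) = -0.3424*u^5 - 32.94*u^4 - 12.648*u^3 + 47.41*u^2 + 2.9669*u - 11.904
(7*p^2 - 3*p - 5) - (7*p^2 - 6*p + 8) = 3*p - 13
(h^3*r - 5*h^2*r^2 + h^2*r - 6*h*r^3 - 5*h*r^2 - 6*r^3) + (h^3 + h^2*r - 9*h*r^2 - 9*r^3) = h^3*r + h^3 - 5*h^2*r^2 + 2*h^2*r - 6*h*r^3 - 14*h*r^2 - 15*r^3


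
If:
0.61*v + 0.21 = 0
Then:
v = -0.34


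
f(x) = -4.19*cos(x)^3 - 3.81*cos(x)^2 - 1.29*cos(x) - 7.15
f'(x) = 12.57*sin(x)*cos(x)^2 + 7.62*sin(x)*cos(x) + 1.29*sin(x)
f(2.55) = -6.31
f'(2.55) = 2.02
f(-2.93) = -5.61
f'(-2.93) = -1.23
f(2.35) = -6.67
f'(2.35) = 1.52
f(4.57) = -7.03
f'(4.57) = -0.46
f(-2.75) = -5.90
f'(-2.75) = -1.90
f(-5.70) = -13.32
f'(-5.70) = 9.04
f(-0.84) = -10.95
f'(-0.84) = -8.92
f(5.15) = -8.70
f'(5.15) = -6.14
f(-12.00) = -13.47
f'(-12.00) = 8.95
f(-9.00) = -5.97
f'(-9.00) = -1.97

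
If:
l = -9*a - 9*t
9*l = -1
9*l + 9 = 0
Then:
No Solution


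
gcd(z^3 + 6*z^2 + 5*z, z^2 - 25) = z + 5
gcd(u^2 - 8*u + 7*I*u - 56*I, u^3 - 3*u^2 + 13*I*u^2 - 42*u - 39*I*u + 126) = u + 7*I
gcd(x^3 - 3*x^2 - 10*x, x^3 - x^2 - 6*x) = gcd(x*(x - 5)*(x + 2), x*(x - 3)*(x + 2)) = x^2 + 2*x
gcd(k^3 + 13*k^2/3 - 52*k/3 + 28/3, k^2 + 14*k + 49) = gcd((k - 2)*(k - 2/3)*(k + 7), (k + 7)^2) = k + 7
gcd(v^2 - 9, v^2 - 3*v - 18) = v + 3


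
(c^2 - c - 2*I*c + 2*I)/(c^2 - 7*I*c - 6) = (-c^2 + c + 2*I*c - 2*I)/(-c^2 + 7*I*c + 6)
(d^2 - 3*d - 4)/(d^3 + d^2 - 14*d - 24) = (d + 1)/(d^2 + 5*d + 6)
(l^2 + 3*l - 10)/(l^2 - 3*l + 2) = (l + 5)/(l - 1)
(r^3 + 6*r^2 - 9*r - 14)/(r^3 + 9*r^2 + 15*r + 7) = (r - 2)/(r + 1)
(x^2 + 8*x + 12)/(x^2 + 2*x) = (x + 6)/x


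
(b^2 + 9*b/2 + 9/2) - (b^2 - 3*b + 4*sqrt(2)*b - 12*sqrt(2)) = -4*sqrt(2)*b + 15*b/2 + 9/2 + 12*sqrt(2)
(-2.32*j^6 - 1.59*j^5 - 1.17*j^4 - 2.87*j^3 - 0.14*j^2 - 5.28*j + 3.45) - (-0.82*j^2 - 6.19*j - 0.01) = -2.32*j^6 - 1.59*j^5 - 1.17*j^4 - 2.87*j^3 + 0.68*j^2 + 0.91*j + 3.46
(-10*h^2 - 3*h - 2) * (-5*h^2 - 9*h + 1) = 50*h^4 + 105*h^3 + 27*h^2 + 15*h - 2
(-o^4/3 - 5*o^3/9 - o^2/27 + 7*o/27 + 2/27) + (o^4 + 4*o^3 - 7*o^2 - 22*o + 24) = 2*o^4/3 + 31*o^3/9 - 190*o^2/27 - 587*o/27 + 650/27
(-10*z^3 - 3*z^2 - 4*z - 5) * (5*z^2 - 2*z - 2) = -50*z^5 + 5*z^4 + 6*z^3 - 11*z^2 + 18*z + 10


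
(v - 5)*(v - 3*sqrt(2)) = v^2 - 5*v - 3*sqrt(2)*v + 15*sqrt(2)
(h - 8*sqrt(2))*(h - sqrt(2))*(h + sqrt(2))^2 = h^4 - 7*sqrt(2)*h^3 - 18*h^2 + 14*sqrt(2)*h + 32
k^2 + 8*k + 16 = (k + 4)^2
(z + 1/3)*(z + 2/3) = z^2 + z + 2/9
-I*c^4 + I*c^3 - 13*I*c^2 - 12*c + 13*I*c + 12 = (c - 3*I)*(c - I)*(c + 4*I)*(-I*c + I)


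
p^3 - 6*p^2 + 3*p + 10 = (p - 5)*(p - 2)*(p + 1)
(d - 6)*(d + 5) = d^2 - d - 30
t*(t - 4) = t^2 - 4*t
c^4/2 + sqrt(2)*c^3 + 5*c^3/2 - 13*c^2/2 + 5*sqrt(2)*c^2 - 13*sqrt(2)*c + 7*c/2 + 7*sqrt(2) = (c/2 + sqrt(2))*(c - 1)^2*(c + 7)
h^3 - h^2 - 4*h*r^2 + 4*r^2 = (h - 1)*(h - 2*r)*(h + 2*r)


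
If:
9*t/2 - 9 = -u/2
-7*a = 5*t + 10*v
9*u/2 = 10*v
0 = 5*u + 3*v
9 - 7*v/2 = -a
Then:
No Solution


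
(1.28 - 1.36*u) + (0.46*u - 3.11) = -0.9*u - 1.83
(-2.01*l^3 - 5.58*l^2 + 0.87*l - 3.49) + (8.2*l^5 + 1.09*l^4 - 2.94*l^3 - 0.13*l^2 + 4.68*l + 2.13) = 8.2*l^5 + 1.09*l^4 - 4.95*l^3 - 5.71*l^2 + 5.55*l - 1.36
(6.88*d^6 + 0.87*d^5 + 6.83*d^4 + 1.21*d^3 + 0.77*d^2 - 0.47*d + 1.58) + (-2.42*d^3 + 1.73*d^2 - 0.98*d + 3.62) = 6.88*d^6 + 0.87*d^5 + 6.83*d^4 - 1.21*d^3 + 2.5*d^2 - 1.45*d + 5.2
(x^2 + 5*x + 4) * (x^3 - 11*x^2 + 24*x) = x^5 - 6*x^4 - 27*x^3 + 76*x^2 + 96*x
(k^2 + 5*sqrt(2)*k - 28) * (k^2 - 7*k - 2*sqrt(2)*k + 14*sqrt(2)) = k^4 - 7*k^3 + 3*sqrt(2)*k^3 - 48*k^2 - 21*sqrt(2)*k^2 + 56*sqrt(2)*k + 336*k - 392*sqrt(2)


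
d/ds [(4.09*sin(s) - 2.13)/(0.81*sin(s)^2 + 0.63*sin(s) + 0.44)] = (-3.3129*sin(s)^2 + 3.4506*sin(s) + 3.1415)*cos(s)/(0.6561*sin(s)^4 + 1.0206*sin(s)^3 + 1.1097*sin(s)^2 + 0.5544*sin(s) + 0.1936)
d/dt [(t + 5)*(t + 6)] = 2*t + 11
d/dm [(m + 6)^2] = 2*m + 12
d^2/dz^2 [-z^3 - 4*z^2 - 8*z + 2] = -6*z - 8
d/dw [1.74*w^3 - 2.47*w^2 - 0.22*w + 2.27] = 5.22*w^2 - 4.94*w - 0.22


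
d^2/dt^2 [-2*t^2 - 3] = -4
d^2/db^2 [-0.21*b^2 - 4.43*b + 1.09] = -0.420000000000000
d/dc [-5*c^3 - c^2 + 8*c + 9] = -15*c^2 - 2*c + 8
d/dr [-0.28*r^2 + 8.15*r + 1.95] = 8.15 - 0.56*r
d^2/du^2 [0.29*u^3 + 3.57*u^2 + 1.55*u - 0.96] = 1.74*u + 7.14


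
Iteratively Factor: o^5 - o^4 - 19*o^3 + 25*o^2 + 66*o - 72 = (o - 1)*(o^4 - 19*o^2 + 6*o + 72) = (o - 3)*(o - 1)*(o^3 + 3*o^2 - 10*o - 24) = (o - 3)^2*(o - 1)*(o^2 + 6*o + 8) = (o - 3)^2*(o - 1)*(o + 2)*(o + 4)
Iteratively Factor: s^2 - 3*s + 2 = (s - 2)*(s - 1)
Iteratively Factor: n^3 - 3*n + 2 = (n - 1)*(n^2 + n - 2) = (n - 1)*(n + 2)*(n - 1)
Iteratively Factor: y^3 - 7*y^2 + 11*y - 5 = (y - 1)*(y^2 - 6*y + 5) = (y - 1)^2*(y - 5)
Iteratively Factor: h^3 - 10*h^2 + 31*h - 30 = (h - 5)*(h^2 - 5*h + 6) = (h - 5)*(h - 3)*(h - 2)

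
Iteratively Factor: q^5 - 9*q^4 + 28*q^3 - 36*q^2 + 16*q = (q - 1)*(q^4 - 8*q^3 + 20*q^2 - 16*q) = (q - 2)*(q - 1)*(q^3 - 6*q^2 + 8*q) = (q - 4)*(q - 2)*(q - 1)*(q^2 - 2*q) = q*(q - 4)*(q - 2)*(q - 1)*(q - 2)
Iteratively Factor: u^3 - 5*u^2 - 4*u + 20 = (u + 2)*(u^2 - 7*u + 10) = (u - 5)*(u + 2)*(u - 2)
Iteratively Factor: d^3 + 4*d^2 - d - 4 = (d - 1)*(d^2 + 5*d + 4) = (d - 1)*(d + 4)*(d + 1)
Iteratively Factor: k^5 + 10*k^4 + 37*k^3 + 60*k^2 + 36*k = (k + 2)*(k^4 + 8*k^3 + 21*k^2 + 18*k) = (k + 2)^2*(k^3 + 6*k^2 + 9*k) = k*(k + 2)^2*(k^2 + 6*k + 9) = k*(k + 2)^2*(k + 3)*(k + 3)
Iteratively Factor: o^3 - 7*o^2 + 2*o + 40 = (o + 2)*(o^2 - 9*o + 20) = (o - 4)*(o + 2)*(o - 5)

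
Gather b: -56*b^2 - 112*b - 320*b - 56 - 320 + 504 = -56*b^2 - 432*b + 128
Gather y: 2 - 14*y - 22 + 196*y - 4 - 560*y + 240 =216 - 378*y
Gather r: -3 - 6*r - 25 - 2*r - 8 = -8*r - 36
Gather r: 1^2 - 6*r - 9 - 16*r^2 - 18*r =-16*r^2 - 24*r - 8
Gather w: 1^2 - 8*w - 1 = -8*w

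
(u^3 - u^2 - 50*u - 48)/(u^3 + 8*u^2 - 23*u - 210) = (u^2 - 7*u - 8)/(u^2 + 2*u - 35)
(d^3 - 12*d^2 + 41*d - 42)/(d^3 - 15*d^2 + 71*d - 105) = (d - 2)/(d - 5)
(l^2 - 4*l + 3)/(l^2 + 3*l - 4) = (l - 3)/(l + 4)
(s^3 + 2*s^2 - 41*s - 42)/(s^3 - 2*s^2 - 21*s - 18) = (s + 7)/(s + 3)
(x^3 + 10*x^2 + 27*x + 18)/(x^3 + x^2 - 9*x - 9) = (x + 6)/(x - 3)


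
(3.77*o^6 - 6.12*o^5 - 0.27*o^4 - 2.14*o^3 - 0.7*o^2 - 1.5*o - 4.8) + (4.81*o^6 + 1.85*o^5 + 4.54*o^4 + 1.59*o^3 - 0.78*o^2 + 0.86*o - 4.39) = 8.58*o^6 - 4.27*o^5 + 4.27*o^4 - 0.55*o^3 - 1.48*o^2 - 0.64*o - 9.19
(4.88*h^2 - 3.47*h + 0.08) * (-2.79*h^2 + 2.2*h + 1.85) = -13.6152*h^4 + 20.4173*h^3 + 1.1708*h^2 - 6.2435*h + 0.148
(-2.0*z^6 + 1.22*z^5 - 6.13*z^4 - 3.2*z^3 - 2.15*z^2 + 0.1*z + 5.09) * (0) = 0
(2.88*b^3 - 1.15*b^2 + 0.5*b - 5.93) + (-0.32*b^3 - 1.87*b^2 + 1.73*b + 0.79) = 2.56*b^3 - 3.02*b^2 + 2.23*b - 5.14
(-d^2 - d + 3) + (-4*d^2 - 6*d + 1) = -5*d^2 - 7*d + 4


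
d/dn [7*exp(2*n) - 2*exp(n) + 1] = (14*exp(n) - 2)*exp(n)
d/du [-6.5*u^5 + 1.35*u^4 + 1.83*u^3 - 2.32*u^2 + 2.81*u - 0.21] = -32.5*u^4 + 5.4*u^3 + 5.49*u^2 - 4.64*u + 2.81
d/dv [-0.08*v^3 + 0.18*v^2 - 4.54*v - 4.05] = -0.24*v^2 + 0.36*v - 4.54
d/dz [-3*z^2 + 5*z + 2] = 5 - 6*z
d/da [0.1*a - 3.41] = 0.100000000000000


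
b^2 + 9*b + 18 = (b + 3)*(b + 6)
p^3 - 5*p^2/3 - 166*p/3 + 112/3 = (p - 8)*(p - 2/3)*(p + 7)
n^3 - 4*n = n*(n - 2)*(n + 2)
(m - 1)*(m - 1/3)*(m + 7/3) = m^3 + m^2 - 25*m/9 + 7/9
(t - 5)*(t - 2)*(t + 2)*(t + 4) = t^4 - t^3 - 24*t^2 + 4*t + 80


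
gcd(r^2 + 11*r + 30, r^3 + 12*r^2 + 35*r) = r + 5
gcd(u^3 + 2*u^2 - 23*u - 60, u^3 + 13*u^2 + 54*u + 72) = u^2 + 7*u + 12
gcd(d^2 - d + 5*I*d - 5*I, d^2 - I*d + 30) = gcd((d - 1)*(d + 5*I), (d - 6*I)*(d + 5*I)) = d + 5*I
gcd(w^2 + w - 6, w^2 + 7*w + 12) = w + 3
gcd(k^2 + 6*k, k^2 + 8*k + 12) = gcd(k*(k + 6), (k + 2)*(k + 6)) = k + 6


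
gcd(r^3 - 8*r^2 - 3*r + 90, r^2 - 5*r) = r - 5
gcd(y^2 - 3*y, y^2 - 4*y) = y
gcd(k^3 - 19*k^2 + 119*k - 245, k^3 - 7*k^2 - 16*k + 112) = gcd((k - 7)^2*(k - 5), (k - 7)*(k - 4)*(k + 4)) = k - 7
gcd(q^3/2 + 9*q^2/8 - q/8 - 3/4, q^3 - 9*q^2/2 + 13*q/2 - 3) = 1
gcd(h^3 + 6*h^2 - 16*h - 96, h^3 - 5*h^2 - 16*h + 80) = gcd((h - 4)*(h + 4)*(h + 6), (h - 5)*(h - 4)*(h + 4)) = h^2 - 16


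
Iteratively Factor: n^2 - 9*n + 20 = (n - 5)*(n - 4)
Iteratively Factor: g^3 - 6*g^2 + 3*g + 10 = (g + 1)*(g^2 - 7*g + 10) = (g - 2)*(g + 1)*(g - 5)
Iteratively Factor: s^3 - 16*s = (s - 4)*(s^2 + 4*s) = (s - 4)*(s + 4)*(s)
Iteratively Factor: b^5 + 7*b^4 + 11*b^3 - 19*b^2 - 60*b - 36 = (b - 2)*(b^4 + 9*b^3 + 29*b^2 + 39*b + 18) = (b - 2)*(b + 3)*(b^3 + 6*b^2 + 11*b + 6) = (b - 2)*(b + 2)*(b + 3)*(b^2 + 4*b + 3) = (b - 2)*(b + 2)*(b + 3)^2*(b + 1)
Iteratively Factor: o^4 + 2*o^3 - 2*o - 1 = (o + 1)*(o^3 + o^2 - o - 1) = (o - 1)*(o + 1)*(o^2 + 2*o + 1) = (o - 1)*(o + 1)^2*(o + 1)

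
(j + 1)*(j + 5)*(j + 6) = j^3 + 12*j^2 + 41*j + 30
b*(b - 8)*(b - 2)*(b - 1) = b^4 - 11*b^3 + 26*b^2 - 16*b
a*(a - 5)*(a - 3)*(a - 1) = a^4 - 9*a^3 + 23*a^2 - 15*a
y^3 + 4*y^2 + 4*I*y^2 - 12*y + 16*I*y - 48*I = (y - 2)*(y + 6)*(y + 4*I)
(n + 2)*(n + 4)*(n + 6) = n^3 + 12*n^2 + 44*n + 48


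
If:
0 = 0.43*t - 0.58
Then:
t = 1.35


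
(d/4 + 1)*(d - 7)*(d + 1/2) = d^3/4 - 5*d^2/8 - 59*d/8 - 7/2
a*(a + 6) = a^2 + 6*a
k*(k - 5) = k^2 - 5*k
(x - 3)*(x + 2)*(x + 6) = x^3 + 5*x^2 - 12*x - 36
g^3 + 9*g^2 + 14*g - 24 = (g - 1)*(g + 4)*(g + 6)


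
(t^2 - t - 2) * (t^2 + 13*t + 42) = t^4 + 12*t^3 + 27*t^2 - 68*t - 84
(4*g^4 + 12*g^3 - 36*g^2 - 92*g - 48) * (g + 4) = 4*g^5 + 28*g^4 + 12*g^3 - 236*g^2 - 416*g - 192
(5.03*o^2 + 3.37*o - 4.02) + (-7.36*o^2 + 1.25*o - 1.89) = -2.33*o^2 + 4.62*o - 5.91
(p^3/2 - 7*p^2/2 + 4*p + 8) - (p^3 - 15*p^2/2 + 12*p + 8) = -p^3/2 + 4*p^2 - 8*p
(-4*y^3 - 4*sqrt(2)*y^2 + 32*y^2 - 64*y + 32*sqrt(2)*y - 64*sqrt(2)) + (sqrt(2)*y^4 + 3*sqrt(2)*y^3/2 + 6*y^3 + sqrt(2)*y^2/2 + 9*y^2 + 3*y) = sqrt(2)*y^4 + 2*y^3 + 3*sqrt(2)*y^3/2 - 7*sqrt(2)*y^2/2 + 41*y^2 - 61*y + 32*sqrt(2)*y - 64*sqrt(2)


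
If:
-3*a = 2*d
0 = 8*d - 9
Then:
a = -3/4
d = 9/8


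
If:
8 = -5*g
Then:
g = -8/5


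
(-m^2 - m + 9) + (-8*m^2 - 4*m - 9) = -9*m^2 - 5*m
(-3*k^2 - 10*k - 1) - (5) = -3*k^2 - 10*k - 6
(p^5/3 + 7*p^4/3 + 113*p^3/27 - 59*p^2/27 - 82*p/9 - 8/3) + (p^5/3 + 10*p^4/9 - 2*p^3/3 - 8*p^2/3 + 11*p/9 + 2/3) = 2*p^5/3 + 31*p^4/9 + 95*p^3/27 - 131*p^2/27 - 71*p/9 - 2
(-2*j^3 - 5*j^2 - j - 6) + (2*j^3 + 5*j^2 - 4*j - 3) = -5*j - 9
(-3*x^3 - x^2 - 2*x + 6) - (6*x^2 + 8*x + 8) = -3*x^3 - 7*x^2 - 10*x - 2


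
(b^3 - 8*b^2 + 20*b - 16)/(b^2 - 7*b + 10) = (b^2 - 6*b + 8)/(b - 5)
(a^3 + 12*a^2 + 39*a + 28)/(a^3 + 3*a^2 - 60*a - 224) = (a + 1)/(a - 8)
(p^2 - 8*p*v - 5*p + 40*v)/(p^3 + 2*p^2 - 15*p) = (p^2 - 8*p*v - 5*p + 40*v)/(p*(p^2 + 2*p - 15))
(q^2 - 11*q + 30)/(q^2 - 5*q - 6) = (q - 5)/(q + 1)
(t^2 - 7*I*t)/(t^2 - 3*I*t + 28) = t/(t + 4*I)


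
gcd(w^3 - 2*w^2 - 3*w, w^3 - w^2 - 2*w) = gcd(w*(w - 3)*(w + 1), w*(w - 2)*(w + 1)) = w^2 + w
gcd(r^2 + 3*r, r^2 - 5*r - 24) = r + 3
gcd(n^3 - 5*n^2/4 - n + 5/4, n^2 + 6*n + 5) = n + 1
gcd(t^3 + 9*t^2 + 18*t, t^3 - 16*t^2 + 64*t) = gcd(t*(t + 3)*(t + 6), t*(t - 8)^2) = t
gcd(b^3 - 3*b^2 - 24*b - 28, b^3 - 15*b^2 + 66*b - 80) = 1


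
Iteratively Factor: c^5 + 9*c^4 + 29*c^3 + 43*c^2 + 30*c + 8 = (c + 4)*(c^4 + 5*c^3 + 9*c^2 + 7*c + 2) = (c + 2)*(c + 4)*(c^3 + 3*c^2 + 3*c + 1) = (c + 1)*(c + 2)*(c + 4)*(c^2 + 2*c + 1) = (c + 1)^2*(c + 2)*(c + 4)*(c + 1)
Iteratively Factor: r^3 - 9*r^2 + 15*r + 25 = (r - 5)*(r^2 - 4*r - 5) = (r - 5)^2*(r + 1)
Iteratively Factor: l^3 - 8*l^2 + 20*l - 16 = (l - 2)*(l^2 - 6*l + 8) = (l - 2)^2*(l - 4)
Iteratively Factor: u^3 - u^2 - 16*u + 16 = (u + 4)*(u^2 - 5*u + 4) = (u - 1)*(u + 4)*(u - 4)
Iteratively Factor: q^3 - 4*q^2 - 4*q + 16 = (q - 4)*(q^2 - 4) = (q - 4)*(q + 2)*(q - 2)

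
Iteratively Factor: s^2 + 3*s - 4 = (s + 4)*(s - 1)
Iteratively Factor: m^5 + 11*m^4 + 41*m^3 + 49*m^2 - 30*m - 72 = (m + 2)*(m^4 + 9*m^3 + 23*m^2 + 3*m - 36) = (m + 2)*(m + 3)*(m^3 + 6*m^2 + 5*m - 12) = (m - 1)*(m + 2)*(m + 3)*(m^2 + 7*m + 12) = (m - 1)*(m + 2)*(m + 3)^2*(m + 4)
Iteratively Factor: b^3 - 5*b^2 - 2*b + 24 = (b - 4)*(b^2 - b - 6) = (b - 4)*(b - 3)*(b + 2)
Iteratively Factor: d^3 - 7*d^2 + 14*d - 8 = (d - 1)*(d^2 - 6*d + 8) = (d - 4)*(d - 1)*(d - 2)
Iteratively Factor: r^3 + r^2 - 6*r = (r - 2)*(r^2 + 3*r) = (r - 2)*(r + 3)*(r)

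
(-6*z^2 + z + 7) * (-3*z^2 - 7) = 18*z^4 - 3*z^3 + 21*z^2 - 7*z - 49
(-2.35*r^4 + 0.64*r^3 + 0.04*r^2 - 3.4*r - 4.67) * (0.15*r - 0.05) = -0.3525*r^5 + 0.2135*r^4 - 0.026*r^3 - 0.512*r^2 - 0.5305*r + 0.2335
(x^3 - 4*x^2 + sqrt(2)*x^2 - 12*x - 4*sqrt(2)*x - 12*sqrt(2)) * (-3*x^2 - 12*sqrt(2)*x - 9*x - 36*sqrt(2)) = -3*x^5 - 15*sqrt(2)*x^4 + 3*x^4 + 15*sqrt(2)*x^3 + 48*x^3 + 132*x^2 + 360*sqrt(2)*x^2 + 576*x + 540*sqrt(2)*x + 864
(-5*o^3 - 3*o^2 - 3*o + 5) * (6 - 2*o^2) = 10*o^5 + 6*o^4 - 24*o^3 - 28*o^2 - 18*o + 30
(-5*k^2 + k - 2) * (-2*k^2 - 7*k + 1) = 10*k^4 + 33*k^3 - 8*k^2 + 15*k - 2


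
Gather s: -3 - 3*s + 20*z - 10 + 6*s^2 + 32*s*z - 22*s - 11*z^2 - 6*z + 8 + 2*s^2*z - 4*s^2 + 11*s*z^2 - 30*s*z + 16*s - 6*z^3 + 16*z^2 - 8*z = s^2*(2*z + 2) + s*(11*z^2 + 2*z - 9) - 6*z^3 + 5*z^2 + 6*z - 5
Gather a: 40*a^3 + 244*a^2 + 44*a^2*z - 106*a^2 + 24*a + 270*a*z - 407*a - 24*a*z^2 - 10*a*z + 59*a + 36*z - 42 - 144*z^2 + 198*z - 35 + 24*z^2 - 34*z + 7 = 40*a^3 + a^2*(44*z + 138) + a*(-24*z^2 + 260*z - 324) - 120*z^2 + 200*z - 70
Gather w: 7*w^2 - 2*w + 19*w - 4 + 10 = 7*w^2 + 17*w + 6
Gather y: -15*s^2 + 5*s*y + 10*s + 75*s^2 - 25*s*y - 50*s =60*s^2 - 20*s*y - 40*s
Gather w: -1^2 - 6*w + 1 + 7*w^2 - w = 7*w^2 - 7*w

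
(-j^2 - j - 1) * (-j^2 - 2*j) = j^4 + 3*j^3 + 3*j^2 + 2*j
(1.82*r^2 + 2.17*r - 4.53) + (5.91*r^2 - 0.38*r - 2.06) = 7.73*r^2 + 1.79*r - 6.59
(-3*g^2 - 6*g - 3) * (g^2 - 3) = -3*g^4 - 6*g^3 + 6*g^2 + 18*g + 9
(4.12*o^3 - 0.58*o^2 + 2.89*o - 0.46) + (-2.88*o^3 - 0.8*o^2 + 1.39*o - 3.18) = 1.24*o^3 - 1.38*o^2 + 4.28*o - 3.64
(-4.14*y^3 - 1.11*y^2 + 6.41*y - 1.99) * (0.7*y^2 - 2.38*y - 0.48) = -2.898*y^5 + 9.0762*y^4 + 9.116*y^3 - 16.116*y^2 + 1.6594*y + 0.9552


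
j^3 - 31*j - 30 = (j - 6)*(j + 1)*(j + 5)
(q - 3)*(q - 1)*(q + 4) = q^3 - 13*q + 12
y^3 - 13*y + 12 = (y - 3)*(y - 1)*(y + 4)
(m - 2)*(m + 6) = m^2 + 4*m - 12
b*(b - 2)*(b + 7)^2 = b^4 + 12*b^3 + 21*b^2 - 98*b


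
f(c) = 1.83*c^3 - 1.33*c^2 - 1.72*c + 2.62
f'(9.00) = 419.03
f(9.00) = 1213.48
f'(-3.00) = 55.67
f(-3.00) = -53.60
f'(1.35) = 4.69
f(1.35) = 2.38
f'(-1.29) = 10.85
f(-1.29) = -1.30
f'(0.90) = 0.33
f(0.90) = 1.33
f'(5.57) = 153.79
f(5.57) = 268.02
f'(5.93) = 175.56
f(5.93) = 327.26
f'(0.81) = -0.27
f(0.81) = 1.33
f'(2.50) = 25.94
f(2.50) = 18.60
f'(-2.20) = 30.70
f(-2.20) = -19.52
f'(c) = 5.49*c^2 - 2.66*c - 1.72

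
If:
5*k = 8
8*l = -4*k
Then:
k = 8/5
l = -4/5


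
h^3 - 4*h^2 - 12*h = h*(h - 6)*(h + 2)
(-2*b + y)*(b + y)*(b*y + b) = -2*b^3*y - 2*b^3 - b^2*y^2 - b^2*y + b*y^3 + b*y^2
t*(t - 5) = t^2 - 5*t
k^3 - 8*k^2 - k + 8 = (k - 8)*(k - 1)*(k + 1)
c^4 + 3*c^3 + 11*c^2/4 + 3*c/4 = c*(c + 1/2)*(c + 1)*(c + 3/2)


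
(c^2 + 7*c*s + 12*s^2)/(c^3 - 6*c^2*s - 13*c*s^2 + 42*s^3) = (c + 4*s)/(c^2 - 9*c*s + 14*s^2)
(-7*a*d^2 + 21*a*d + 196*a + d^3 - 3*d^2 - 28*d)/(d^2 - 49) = (-7*a*d - 28*a + d^2 + 4*d)/(d + 7)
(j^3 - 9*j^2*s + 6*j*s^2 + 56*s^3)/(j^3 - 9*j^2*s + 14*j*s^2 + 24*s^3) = (-j^2 + 5*j*s + 14*s^2)/(-j^2 + 5*j*s + 6*s^2)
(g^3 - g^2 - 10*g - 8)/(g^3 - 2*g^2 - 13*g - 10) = (g - 4)/(g - 5)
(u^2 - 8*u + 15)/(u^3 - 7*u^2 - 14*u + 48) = (u^2 - 8*u + 15)/(u^3 - 7*u^2 - 14*u + 48)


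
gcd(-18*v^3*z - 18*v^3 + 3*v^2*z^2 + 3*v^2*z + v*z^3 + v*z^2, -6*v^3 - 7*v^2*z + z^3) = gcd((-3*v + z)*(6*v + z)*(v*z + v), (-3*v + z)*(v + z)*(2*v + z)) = -3*v + z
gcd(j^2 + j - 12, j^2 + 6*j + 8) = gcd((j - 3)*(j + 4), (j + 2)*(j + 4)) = j + 4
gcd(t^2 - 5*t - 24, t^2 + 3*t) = t + 3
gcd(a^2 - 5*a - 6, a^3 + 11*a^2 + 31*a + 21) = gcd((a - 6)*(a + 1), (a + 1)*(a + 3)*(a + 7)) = a + 1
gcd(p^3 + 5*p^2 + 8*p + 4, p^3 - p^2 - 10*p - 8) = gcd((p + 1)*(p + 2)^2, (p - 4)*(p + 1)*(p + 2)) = p^2 + 3*p + 2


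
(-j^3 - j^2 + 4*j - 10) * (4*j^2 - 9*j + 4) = -4*j^5 + 5*j^4 + 21*j^3 - 80*j^2 + 106*j - 40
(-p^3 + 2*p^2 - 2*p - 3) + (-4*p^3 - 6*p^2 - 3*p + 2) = -5*p^3 - 4*p^2 - 5*p - 1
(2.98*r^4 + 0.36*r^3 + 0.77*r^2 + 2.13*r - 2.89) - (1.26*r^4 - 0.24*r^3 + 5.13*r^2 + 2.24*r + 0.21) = 1.72*r^4 + 0.6*r^3 - 4.36*r^2 - 0.11*r - 3.1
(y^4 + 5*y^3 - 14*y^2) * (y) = y^5 + 5*y^4 - 14*y^3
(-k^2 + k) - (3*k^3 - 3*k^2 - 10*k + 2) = -3*k^3 + 2*k^2 + 11*k - 2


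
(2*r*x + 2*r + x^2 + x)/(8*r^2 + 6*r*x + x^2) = (x + 1)/(4*r + x)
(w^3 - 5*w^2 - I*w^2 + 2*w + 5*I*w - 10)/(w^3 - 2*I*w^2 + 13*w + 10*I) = (w^2 - w*(5 + 2*I) + 10*I)/(w^2 - 3*I*w + 10)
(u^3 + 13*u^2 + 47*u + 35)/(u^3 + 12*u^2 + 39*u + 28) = (u + 5)/(u + 4)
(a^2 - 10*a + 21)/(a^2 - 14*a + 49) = (a - 3)/(a - 7)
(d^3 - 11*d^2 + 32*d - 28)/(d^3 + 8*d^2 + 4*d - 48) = (d^2 - 9*d + 14)/(d^2 + 10*d + 24)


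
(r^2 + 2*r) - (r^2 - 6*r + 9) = 8*r - 9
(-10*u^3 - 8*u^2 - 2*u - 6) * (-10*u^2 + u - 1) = 100*u^5 + 70*u^4 + 22*u^3 + 66*u^2 - 4*u + 6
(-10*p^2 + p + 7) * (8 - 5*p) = 50*p^3 - 85*p^2 - 27*p + 56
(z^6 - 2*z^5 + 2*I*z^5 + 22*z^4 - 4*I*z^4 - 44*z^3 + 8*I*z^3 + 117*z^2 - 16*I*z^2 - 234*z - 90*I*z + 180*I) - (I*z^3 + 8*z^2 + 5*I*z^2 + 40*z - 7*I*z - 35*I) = z^6 - 2*z^5 + 2*I*z^5 + 22*z^4 - 4*I*z^4 - 44*z^3 + 7*I*z^3 + 109*z^2 - 21*I*z^2 - 274*z - 83*I*z + 215*I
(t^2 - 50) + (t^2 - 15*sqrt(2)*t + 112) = 2*t^2 - 15*sqrt(2)*t + 62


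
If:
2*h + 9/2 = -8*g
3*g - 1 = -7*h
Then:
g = -67/100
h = 43/100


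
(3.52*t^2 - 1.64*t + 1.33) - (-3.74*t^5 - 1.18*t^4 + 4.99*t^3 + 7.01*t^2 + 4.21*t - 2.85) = 3.74*t^5 + 1.18*t^4 - 4.99*t^3 - 3.49*t^2 - 5.85*t + 4.18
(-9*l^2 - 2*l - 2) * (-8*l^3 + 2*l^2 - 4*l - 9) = 72*l^5 - 2*l^4 + 48*l^3 + 85*l^2 + 26*l + 18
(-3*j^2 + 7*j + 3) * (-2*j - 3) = 6*j^3 - 5*j^2 - 27*j - 9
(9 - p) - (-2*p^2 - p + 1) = 2*p^2 + 8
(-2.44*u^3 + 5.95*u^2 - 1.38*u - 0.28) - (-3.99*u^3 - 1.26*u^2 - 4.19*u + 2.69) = 1.55*u^3 + 7.21*u^2 + 2.81*u - 2.97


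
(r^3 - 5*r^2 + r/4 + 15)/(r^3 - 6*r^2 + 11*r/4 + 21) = (2*r - 5)/(2*r - 7)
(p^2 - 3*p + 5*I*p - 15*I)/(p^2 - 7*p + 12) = (p + 5*I)/(p - 4)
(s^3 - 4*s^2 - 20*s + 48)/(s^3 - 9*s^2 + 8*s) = (s^3 - 4*s^2 - 20*s + 48)/(s*(s^2 - 9*s + 8))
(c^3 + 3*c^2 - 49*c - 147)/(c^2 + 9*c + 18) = (c^2 - 49)/(c + 6)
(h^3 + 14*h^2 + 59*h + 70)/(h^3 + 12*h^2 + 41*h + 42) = (h + 5)/(h + 3)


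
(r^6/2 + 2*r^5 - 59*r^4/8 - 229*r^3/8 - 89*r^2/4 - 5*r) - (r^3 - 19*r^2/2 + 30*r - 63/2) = r^6/2 + 2*r^5 - 59*r^4/8 - 237*r^3/8 - 51*r^2/4 - 35*r + 63/2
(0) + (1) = 1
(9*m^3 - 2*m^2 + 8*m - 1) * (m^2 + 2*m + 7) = 9*m^5 + 16*m^4 + 67*m^3 + m^2 + 54*m - 7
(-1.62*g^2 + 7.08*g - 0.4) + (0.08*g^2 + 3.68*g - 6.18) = -1.54*g^2 + 10.76*g - 6.58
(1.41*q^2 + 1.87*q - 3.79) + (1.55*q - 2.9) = 1.41*q^2 + 3.42*q - 6.69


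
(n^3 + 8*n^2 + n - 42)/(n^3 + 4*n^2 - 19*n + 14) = (n + 3)/(n - 1)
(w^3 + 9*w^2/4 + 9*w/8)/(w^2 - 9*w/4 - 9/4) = w*(2*w + 3)/(2*(w - 3))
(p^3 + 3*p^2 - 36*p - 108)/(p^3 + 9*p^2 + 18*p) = (p - 6)/p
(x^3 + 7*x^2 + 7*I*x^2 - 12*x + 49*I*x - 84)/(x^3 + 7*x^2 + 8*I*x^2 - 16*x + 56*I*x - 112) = (x + 3*I)/(x + 4*I)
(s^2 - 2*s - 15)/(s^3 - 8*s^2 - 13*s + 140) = (s + 3)/(s^2 - 3*s - 28)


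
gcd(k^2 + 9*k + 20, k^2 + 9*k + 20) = k^2 + 9*k + 20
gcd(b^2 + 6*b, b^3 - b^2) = b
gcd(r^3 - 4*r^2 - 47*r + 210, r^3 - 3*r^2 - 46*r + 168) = r^2 + r - 42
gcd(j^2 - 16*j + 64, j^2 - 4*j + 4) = 1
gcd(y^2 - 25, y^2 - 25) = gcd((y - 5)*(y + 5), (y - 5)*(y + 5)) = y^2 - 25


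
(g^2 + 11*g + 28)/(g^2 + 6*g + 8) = (g + 7)/(g + 2)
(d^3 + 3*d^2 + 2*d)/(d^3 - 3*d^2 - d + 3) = d*(d + 2)/(d^2 - 4*d + 3)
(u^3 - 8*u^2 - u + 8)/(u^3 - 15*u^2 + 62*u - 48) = (u + 1)/(u - 6)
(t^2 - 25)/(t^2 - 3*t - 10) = (t + 5)/(t + 2)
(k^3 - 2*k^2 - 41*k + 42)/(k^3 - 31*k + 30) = (k - 7)/(k - 5)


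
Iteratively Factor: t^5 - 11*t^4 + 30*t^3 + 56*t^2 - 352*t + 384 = (t - 2)*(t^4 - 9*t^3 + 12*t^2 + 80*t - 192) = (t - 4)*(t - 2)*(t^3 - 5*t^2 - 8*t + 48) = (t - 4)^2*(t - 2)*(t^2 - t - 12) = (t - 4)^3*(t - 2)*(t + 3)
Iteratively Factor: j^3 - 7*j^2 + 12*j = (j)*(j^2 - 7*j + 12) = j*(j - 4)*(j - 3)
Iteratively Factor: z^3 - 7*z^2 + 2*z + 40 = (z - 5)*(z^2 - 2*z - 8) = (z - 5)*(z + 2)*(z - 4)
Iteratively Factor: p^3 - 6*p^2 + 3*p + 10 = (p - 5)*(p^2 - p - 2) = (p - 5)*(p + 1)*(p - 2)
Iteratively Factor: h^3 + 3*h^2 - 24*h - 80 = (h + 4)*(h^2 - h - 20) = (h + 4)^2*(h - 5)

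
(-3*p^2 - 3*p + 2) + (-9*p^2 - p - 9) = -12*p^2 - 4*p - 7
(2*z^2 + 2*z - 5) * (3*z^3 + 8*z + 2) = 6*z^5 + 6*z^4 + z^3 + 20*z^2 - 36*z - 10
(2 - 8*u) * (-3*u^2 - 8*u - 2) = 24*u^3 + 58*u^2 - 4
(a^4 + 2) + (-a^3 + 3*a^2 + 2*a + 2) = a^4 - a^3 + 3*a^2 + 2*a + 4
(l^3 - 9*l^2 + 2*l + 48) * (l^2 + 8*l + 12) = l^5 - l^4 - 58*l^3 - 44*l^2 + 408*l + 576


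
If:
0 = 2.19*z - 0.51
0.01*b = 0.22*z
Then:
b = 5.12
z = 0.23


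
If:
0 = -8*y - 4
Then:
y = -1/2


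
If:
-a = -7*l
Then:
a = 7*l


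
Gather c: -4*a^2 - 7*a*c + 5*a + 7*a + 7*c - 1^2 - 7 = -4*a^2 + 12*a + c*(7 - 7*a) - 8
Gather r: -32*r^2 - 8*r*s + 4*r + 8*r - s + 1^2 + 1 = -32*r^2 + r*(12 - 8*s) - s + 2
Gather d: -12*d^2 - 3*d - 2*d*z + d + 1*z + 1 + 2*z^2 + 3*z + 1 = -12*d^2 + d*(-2*z - 2) + 2*z^2 + 4*z + 2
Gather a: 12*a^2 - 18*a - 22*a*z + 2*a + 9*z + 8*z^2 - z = 12*a^2 + a*(-22*z - 16) + 8*z^2 + 8*z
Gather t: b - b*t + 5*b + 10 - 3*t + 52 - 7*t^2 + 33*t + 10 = 6*b - 7*t^2 + t*(30 - b) + 72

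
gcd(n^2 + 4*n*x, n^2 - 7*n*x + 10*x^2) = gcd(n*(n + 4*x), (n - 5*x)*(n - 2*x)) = 1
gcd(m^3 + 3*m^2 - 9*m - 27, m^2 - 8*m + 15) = m - 3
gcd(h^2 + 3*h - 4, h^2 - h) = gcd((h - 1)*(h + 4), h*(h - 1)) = h - 1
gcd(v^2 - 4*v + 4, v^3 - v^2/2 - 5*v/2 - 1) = v - 2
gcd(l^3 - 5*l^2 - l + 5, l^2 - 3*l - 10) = l - 5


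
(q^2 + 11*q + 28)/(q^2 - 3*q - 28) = (q + 7)/(q - 7)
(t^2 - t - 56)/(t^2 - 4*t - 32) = (t + 7)/(t + 4)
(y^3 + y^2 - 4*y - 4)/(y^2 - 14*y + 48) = (y^3 + y^2 - 4*y - 4)/(y^2 - 14*y + 48)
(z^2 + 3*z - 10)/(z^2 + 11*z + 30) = (z - 2)/(z + 6)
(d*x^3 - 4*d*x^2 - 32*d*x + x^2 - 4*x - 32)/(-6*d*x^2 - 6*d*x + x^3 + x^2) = (-d*x^3 + 4*d*x^2 + 32*d*x - x^2 + 4*x + 32)/(x*(6*d*x + 6*d - x^2 - x))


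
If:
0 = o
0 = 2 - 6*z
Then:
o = 0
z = 1/3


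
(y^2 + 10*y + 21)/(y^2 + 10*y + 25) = (y^2 + 10*y + 21)/(y^2 + 10*y + 25)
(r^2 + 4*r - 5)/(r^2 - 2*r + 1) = (r + 5)/(r - 1)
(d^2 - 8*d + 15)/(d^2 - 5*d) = (d - 3)/d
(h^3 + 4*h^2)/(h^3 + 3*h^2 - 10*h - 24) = h^2/(h^2 - h - 6)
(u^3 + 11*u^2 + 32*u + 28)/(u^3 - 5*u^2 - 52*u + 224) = (u^2 + 4*u + 4)/(u^2 - 12*u + 32)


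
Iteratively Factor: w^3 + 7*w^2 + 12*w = (w)*(w^2 + 7*w + 12) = w*(w + 3)*(w + 4)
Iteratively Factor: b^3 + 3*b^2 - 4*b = (b)*(b^2 + 3*b - 4) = b*(b - 1)*(b + 4)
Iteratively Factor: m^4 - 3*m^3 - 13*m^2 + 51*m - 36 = (m - 3)*(m^3 - 13*m + 12) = (m - 3)^2*(m^2 + 3*m - 4) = (m - 3)^2*(m + 4)*(m - 1)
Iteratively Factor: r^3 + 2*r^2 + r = (r + 1)*(r^2 + r) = r*(r + 1)*(r + 1)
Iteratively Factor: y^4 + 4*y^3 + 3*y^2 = (y)*(y^3 + 4*y^2 + 3*y) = y*(y + 1)*(y^2 + 3*y) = y*(y + 1)*(y + 3)*(y)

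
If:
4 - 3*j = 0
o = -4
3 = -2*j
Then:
No Solution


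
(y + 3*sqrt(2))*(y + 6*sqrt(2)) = y^2 + 9*sqrt(2)*y + 36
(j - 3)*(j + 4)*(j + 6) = j^3 + 7*j^2 - 6*j - 72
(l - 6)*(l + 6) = l^2 - 36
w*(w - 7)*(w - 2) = w^3 - 9*w^2 + 14*w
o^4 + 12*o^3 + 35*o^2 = o^2*(o + 5)*(o + 7)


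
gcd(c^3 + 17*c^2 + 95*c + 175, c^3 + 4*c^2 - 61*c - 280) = c^2 + 12*c + 35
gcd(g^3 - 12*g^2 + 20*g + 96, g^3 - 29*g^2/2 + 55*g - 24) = g^2 - 14*g + 48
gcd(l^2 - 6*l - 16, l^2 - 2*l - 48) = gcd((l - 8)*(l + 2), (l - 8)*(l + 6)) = l - 8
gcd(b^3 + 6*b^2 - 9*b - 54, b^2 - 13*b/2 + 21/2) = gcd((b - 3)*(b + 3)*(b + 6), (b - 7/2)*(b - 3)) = b - 3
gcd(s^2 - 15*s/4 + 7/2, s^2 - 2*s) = s - 2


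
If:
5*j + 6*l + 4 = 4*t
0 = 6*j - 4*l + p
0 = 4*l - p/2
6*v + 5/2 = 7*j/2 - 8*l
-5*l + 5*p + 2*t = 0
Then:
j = 4/109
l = -6/109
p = -48/109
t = 105/109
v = -421/1308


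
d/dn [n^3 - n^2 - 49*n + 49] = 3*n^2 - 2*n - 49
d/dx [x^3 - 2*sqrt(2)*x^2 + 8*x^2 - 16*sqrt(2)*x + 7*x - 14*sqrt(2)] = 3*x^2 - 4*sqrt(2)*x + 16*x - 16*sqrt(2) + 7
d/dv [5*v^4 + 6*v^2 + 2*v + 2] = 20*v^3 + 12*v + 2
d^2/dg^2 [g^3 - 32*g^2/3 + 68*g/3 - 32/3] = 6*g - 64/3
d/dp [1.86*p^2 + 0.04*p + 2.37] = 3.72*p + 0.04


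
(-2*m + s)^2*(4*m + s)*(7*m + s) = 112*m^4 - 68*m^3*s - 12*m^2*s^2 + 7*m*s^3 + s^4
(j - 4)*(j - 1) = j^2 - 5*j + 4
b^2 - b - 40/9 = (b - 8/3)*(b + 5/3)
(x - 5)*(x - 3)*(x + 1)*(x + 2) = x^4 - 5*x^3 - 7*x^2 + 29*x + 30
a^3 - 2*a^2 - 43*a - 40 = (a - 8)*(a + 1)*(a + 5)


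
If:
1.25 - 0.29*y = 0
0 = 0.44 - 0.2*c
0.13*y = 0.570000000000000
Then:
No Solution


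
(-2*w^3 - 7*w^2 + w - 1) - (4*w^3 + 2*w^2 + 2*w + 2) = -6*w^3 - 9*w^2 - w - 3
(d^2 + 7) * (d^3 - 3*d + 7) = d^5 + 4*d^3 + 7*d^2 - 21*d + 49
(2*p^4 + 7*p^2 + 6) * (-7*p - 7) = -14*p^5 - 14*p^4 - 49*p^3 - 49*p^2 - 42*p - 42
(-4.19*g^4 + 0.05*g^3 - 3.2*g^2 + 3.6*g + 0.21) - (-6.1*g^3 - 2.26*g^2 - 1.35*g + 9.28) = -4.19*g^4 + 6.15*g^3 - 0.94*g^2 + 4.95*g - 9.07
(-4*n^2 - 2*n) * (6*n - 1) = -24*n^3 - 8*n^2 + 2*n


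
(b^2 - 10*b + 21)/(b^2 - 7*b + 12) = (b - 7)/(b - 4)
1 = 1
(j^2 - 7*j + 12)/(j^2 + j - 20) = (j - 3)/(j + 5)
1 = 1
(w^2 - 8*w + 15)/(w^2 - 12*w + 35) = (w - 3)/(w - 7)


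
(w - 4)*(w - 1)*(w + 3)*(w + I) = w^4 - 2*w^3 + I*w^3 - 11*w^2 - 2*I*w^2 + 12*w - 11*I*w + 12*I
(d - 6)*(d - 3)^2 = d^3 - 12*d^2 + 45*d - 54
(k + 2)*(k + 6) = k^2 + 8*k + 12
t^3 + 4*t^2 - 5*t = t*(t - 1)*(t + 5)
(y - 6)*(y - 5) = y^2 - 11*y + 30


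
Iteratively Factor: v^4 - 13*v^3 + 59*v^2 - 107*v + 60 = (v - 4)*(v^3 - 9*v^2 + 23*v - 15) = (v - 4)*(v - 3)*(v^2 - 6*v + 5) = (v - 5)*(v - 4)*(v - 3)*(v - 1)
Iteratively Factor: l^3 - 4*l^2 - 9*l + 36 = (l - 4)*(l^2 - 9) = (l - 4)*(l + 3)*(l - 3)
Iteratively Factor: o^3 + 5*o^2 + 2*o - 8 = (o - 1)*(o^2 + 6*o + 8) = (o - 1)*(o + 4)*(o + 2)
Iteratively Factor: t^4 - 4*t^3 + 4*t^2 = (t)*(t^3 - 4*t^2 + 4*t) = t*(t - 2)*(t^2 - 2*t) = t^2*(t - 2)*(t - 2)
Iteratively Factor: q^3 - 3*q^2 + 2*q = (q - 2)*(q^2 - q) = (q - 2)*(q - 1)*(q)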